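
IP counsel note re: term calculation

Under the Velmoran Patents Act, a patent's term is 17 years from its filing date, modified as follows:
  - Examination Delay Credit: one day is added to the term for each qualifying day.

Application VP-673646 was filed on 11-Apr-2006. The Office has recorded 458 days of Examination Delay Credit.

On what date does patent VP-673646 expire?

July 12, 2024

Base term: filing date + 17 years → 11 April 2023.
Examination Delay Credit: +458 days → 12 July 2024.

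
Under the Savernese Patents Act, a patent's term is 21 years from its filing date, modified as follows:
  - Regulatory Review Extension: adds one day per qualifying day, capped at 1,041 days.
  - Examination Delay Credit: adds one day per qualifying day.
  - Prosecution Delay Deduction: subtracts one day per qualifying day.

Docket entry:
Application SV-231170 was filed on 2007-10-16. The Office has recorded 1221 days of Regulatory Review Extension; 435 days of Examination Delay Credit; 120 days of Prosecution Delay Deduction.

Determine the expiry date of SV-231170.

July 3, 2032

Base term: filing date + 21 years → 16 October 2028.
Regulatory Review Extension: 1221 days claimed exceeds the 1041-day cap, so +1041 days → 23 August 2031.
Examination Delay Credit: +435 days → 31 October 2032.
Prosecution Delay Deduction: −120 days → 3 July 2032.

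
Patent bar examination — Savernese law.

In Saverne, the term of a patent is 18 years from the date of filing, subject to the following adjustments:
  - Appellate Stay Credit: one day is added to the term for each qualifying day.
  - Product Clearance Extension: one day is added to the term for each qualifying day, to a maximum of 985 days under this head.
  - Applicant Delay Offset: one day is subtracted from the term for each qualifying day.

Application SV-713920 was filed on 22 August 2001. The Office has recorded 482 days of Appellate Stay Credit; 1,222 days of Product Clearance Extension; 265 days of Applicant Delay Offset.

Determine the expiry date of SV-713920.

December 6, 2022

Base term: filing date + 18 years → 22 August 2019.
Appellate Stay Credit: +482 days → 16 December 2020.
Product Clearance Extension: 1222 days claimed exceeds the 985-day cap, so +985 days → 28 August 2023.
Applicant Delay Offset: −265 days → 6 December 2022.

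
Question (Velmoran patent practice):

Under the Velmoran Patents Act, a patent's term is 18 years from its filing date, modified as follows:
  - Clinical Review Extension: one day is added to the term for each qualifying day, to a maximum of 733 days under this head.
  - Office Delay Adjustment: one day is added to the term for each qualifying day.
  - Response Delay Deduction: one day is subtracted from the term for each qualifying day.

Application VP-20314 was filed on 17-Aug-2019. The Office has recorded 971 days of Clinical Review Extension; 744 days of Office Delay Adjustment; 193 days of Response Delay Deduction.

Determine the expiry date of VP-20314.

Base term: filing date + 18 years → 17 August 2037.
Clinical Review Extension: 971 days claimed exceeds the 733-day cap, so +733 days → 20 August 2039.
Office Delay Adjustment: +744 days → 2 September 2041.
Response Delay Deduction: −193 days → 21 February 2041.

2041-02-21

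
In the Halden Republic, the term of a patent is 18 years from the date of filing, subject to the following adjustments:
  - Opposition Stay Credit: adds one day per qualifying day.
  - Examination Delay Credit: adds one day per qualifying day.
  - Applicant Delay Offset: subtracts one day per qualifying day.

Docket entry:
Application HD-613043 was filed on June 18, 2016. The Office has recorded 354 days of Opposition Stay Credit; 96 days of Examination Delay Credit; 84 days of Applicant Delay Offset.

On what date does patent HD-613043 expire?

2035-06-19

Base term: filing date + 18 years → 18 June 2034.
Opposition Stay Credit: +354 days → 7 June 2035.
Examination Delay Credit: +96 days → 11 September 2035.
Applicant Delay Offset: −84 days → 19 June 2035.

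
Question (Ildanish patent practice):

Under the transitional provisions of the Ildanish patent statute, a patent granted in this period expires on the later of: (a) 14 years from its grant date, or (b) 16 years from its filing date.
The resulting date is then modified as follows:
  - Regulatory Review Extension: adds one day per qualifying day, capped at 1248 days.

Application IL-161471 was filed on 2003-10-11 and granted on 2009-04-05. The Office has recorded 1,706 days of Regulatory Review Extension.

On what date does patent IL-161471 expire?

(a) grant + 14 years → 5 April 2023.
(b) filing + 16 years → 11 October 2019.
Later of the two: 5 April 2023.
Regulatory Review Extension: 1706 days claimed exceeds the 1248-day cap, so +1248 days → 4 September 2026.

September 4, 2026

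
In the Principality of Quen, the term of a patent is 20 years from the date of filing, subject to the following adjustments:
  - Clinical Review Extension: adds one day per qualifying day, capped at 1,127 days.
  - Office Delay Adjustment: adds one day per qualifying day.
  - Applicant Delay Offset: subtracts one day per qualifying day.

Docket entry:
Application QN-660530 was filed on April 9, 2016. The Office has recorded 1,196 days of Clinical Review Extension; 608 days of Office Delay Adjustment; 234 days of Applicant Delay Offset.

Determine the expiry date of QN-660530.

Base term: filing date + 20 years → 9 April 2036.
Clinical Review Extension: 1196 days claimed exceeds the 1127-day cap, so +1127 days → 11 May 2039.
Office Delay Adjustment: +608 days → 8 January 2041.
Applicant Delay Offset: −234 days → 19 May 2040.

2040-05-19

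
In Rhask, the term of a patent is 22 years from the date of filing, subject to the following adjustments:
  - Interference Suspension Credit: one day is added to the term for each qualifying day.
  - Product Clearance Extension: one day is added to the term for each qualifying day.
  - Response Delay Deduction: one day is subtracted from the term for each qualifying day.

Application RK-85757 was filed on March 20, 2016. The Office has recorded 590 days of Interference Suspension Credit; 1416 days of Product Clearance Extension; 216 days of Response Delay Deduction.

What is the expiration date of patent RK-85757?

Base term: filing date + 22 years → 20 March 2038.
Interference Suspension Credit: +590 days → 31 October 2039.
Product Clearance Extension: +1416 days → 16 September 2043.
Response Delay Deduction: −216 days → 12 February 2043.

February 12, 2043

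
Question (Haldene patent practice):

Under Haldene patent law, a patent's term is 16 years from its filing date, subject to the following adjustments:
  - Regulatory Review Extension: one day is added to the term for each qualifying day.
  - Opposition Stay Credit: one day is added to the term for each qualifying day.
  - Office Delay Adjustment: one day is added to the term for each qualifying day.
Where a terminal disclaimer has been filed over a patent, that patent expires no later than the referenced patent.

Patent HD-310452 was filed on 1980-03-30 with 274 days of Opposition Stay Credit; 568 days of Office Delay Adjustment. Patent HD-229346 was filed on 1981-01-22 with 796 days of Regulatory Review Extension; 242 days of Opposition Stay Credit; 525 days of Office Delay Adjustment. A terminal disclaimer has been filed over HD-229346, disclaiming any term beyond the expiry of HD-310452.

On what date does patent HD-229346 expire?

July 20, 1998

Natural term of HD-229346:
  Base: filing + 16 years → 22 January 1997.
  Regulatory Review Extension: +796 days → 29 March 1999.
  Opposition Stay Credit: +242 days → 26 November 1999.
  Office Delay Adjustment: +525 days → 4 May 2001.
Expiry of referenced patent HD-310452:
  Base: filing + 16 years → 30 March 1996.
  Opposition Stay Credit: +274 days → 29 December 1996.
  Office Delay Adjustment: +568 days → 20 July 1998.
Terminal disclaimer: HD-229346 expires on the earlier of 4 May 2001 and 20 July 1998.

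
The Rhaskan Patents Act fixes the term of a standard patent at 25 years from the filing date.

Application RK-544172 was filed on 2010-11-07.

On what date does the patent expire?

Filing date + 25 years → 7 November 2035.

November 7, 2035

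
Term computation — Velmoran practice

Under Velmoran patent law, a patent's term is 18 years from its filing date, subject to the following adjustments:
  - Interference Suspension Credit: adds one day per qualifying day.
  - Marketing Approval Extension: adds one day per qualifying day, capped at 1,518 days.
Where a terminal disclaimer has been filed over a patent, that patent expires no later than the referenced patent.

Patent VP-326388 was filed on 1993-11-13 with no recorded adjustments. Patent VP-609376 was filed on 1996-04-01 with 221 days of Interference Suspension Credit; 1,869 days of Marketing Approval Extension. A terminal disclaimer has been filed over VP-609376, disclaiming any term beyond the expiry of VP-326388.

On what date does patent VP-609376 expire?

Natural term of VP-609376:
  Base: filing + 18 years → 1 April 2014.
  Interference Suspension Credit: +221 days → 8 November 2014.
  Marketing Approval Extension: 1869 days claimed exceeds the 1518-day cap, so +1518 days → 4 January 2019.
Expiry of referenced patent VP-326388:
  Base: filing + 18 years → 13 November 2011.
Terminal disclaimer: VP-609376 expires on the earlier of 4 January 2019 and 13 November 2011.

November 13, 2011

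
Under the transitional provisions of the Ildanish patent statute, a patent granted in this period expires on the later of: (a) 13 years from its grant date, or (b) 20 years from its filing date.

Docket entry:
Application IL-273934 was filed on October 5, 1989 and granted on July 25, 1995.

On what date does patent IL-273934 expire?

(a) grant + 13 years → 25 July 2008.
(b) filing + 20 years → 5 October 2009.
Later of the two: 5 October 2009.

October 5, 2009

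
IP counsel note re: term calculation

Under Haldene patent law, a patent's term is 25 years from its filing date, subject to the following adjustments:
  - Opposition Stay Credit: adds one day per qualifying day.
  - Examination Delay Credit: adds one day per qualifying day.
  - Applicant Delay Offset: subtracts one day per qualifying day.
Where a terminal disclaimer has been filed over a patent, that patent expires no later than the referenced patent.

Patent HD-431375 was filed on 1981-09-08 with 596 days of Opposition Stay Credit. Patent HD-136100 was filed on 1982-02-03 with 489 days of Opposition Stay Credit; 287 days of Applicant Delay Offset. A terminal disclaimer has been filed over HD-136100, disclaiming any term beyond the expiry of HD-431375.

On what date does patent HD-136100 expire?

Natural term of HD-136100:
  Base: filing + 25 years → 3 February 2007.
  Opposition Stay Credit: +489 days → 6 June 2008.
  Applicant Delay Offset: −287 days → 24 August 2007.
Expiry of referenced patent HD-431375:
  Base: filing + 25 years → 8 September 2006.
  Opposition Stay Credit: +596 days → 26 April 2008.
Terminal disclaimer: HD-136100 expires on the earlier of 24 August 2007 and 26 April 2008.

August 24, 2007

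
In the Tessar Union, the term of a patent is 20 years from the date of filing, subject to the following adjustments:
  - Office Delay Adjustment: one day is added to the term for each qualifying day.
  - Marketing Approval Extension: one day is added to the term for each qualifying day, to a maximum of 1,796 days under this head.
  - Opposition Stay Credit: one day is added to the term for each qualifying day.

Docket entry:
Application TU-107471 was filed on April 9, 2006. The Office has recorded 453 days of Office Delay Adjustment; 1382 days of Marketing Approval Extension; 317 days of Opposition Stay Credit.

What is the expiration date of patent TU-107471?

Base term: filing date + 20 years → 9 April 2026.
Office Delay Adjustment: +453 days → 6 July 2027.
Marketing Approval Extension: 1382 days (within the 1796-day cap) → +1382 days → 18 April 2031.
Opposition Stay Credit: +317 days → 29 February 2032.

2032-02-29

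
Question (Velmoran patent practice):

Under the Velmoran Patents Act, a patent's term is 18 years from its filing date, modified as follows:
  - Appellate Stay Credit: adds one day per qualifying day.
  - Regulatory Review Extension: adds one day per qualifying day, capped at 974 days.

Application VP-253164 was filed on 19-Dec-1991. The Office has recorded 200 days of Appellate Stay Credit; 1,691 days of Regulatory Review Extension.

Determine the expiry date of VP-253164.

Base term: filing date + 18 years → 19 December 2009.
Appellate Stay Credit: +200 days → 7 July 2010.
Regulatory Review Extension: 1691 days claimed exceeds the 974-day cap, so +974 days → 7 March 2013.

2013-03-07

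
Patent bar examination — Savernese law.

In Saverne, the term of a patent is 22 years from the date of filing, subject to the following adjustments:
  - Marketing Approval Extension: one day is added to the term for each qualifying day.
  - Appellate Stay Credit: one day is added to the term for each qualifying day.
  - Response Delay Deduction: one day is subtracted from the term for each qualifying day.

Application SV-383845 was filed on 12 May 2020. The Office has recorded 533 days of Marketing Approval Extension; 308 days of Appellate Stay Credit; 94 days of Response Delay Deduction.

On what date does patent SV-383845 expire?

2044-05-28

Base term: filing date + 22 years → 12 May 2042.
Marketing Approval Extension: +533 days → 27 October 2043.
Appellate Stay Credit: +308 days → 30 August 2044.
Response Delay Deduction: −94 days → 28 May 2044.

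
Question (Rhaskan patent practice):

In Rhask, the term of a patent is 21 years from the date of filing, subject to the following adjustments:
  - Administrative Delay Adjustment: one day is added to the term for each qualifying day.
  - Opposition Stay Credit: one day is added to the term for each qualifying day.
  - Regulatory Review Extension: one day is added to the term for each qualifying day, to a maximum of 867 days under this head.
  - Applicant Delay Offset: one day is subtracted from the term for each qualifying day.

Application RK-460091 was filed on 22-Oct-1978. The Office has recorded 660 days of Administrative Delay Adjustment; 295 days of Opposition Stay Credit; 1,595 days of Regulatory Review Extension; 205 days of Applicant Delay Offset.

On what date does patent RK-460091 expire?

Base term: filing date + 21 years → 22 October 1999.
Administrative Delay Adjustment: +660 days → 12 August 2001.
Opposition Stay Credit: +295 days → 3 June 2002.
Regulatory Review Extension: 1595 days claimed exceeds the 867-day cap, so +867 days → 17 October 2004.
Applicant Delay Offset: −205 days → 26 March 2004.

March 26, 2004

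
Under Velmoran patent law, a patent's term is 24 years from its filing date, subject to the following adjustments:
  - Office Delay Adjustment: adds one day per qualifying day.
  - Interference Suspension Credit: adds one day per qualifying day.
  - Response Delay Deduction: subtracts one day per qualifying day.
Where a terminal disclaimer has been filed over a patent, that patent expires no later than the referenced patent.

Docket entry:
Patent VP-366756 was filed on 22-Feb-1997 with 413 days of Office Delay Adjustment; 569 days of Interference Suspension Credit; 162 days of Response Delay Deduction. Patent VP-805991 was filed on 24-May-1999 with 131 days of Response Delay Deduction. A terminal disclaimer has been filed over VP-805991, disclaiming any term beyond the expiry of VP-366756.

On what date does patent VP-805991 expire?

Natural term of VP-805991:
  Base: filing + 24 years → 24 May 2023.
  Response Delay Deduction: −131 days → 13 January 2023.
Expiry of referenced patent VP-366756:
  Base: filing + 24 years → 22 February 2021.
  Office Delay Adjustment: +413 days → 11 April 2022.
  Interference Suspension Credit: +569 days → 1 November 2023.
  Response Delay Deduction: −162 days → 23 May 2023.
Terminal disclaimer: VP-805991 expires on the earlier of 13 January 2023 and 23 May 2023.

2023-01-13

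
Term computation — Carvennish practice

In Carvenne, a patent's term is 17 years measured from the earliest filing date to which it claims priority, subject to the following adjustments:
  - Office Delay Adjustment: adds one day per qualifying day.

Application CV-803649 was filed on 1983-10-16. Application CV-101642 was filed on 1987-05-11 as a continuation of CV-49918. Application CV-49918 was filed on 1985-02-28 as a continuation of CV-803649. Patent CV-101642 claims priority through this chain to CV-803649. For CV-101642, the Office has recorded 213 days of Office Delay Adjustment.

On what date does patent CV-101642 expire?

Earliest priority filing: 16 October 1983.
Base term: 16 October 1983 + 17 years → 16 October 2000.
Office Delay Adjustment: +213 days → 17 May 2001.

May 17, 2001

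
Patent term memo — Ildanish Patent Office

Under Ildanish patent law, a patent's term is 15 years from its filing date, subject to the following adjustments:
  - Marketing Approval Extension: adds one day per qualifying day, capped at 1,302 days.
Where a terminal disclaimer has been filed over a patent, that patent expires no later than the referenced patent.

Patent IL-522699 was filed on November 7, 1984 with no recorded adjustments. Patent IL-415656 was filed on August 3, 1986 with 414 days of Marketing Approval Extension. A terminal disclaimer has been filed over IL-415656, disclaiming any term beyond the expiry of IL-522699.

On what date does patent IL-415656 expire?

Natural term of IL-415656:
  Base: filing + 15 years → 3 August 2001.
  Marketing Approval Extension: 414 days (within the 1302-day cap) → +414 days → 21 September 2002.
Expiry of referenced patent IL-522699:
  Base: filing + 15 years → 7 November 1999.
Terminal disclaimer: IL-415656 expires on the earlier of 21 September 2002 and 7 November 1999.

November 7, 1999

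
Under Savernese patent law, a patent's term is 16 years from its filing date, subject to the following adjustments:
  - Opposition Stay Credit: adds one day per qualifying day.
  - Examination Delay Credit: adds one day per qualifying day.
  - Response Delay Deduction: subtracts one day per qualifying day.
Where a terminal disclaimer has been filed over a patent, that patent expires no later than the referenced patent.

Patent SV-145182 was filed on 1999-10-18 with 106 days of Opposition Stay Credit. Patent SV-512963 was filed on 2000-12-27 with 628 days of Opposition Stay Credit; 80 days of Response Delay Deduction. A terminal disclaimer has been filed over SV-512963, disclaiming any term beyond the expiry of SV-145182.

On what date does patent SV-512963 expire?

Natural term of SV-512963:
  Base: filing + 16 years → 27 December 2016.
  Opposition Stay Credit: +628 days → 16 September 2018.
  Response Delay Deduction: −80 days → 28 June 2018.
Expiry of referenced patent SV-145182:
  Base: filing + 16 years → 18 October 2015.
  Opposition Stay Credit: +106 days → 1 February 2016.
Terminal disclaimer: SV-512963 expires on the earlier of 28 June 2018 and 1 February 2016.

February 1, 2016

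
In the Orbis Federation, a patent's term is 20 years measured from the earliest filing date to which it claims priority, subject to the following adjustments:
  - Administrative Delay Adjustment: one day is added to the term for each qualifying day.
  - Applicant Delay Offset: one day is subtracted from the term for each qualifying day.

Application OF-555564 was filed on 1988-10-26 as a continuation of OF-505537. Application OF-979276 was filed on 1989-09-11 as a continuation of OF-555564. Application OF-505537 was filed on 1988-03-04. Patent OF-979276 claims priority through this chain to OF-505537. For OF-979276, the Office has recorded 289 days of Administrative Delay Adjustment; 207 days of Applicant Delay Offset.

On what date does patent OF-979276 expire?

Earliest priority filing: 4 March 1988.
Base term: 4 March 1988 + 20 years → 4 March 2008.
Administrative Delay Adjustment: +289 days → 18 December 2008.
Applicant Delay Offset: −207 days → 25 May 2008.

May 25, 2008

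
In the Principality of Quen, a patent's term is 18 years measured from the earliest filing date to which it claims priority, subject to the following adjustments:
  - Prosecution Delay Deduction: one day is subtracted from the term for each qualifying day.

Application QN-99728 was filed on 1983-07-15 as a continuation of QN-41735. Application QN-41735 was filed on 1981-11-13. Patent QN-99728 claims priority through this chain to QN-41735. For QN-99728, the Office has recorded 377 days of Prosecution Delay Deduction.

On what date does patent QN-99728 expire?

1998-11-01

Earliest priority filing: 13 November 1981.
Base term: 13 November 1981 + 18 years → 13 November 1999.
Prosecution Delay Deduction: −377 days → 1 November 1998.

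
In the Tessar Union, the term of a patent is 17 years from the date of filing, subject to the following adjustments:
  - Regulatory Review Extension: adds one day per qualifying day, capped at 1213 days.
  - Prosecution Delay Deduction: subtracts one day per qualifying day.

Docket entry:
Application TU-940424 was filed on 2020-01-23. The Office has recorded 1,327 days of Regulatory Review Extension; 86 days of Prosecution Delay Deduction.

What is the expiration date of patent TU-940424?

2040-02-24

Base term: filing date + 17 years → 23 January 2037.
Regulatory Review Extension: 1327 days claimed exceeds the 1213-day cap, so +1213 days → 20 May 2040.
Prosecution Delay Deduction: −86 days → 24 February 2040.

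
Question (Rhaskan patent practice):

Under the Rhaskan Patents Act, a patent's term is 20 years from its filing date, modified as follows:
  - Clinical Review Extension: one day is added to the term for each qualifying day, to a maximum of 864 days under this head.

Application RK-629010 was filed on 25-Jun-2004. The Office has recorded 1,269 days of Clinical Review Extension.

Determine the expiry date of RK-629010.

Base term: filing date + 20 years → 25 June 2024.
Clinical Review Extension: 1269 days claimed exceeds the 864-day cap, so +864 days → 6 November 2026.

November 6, 2026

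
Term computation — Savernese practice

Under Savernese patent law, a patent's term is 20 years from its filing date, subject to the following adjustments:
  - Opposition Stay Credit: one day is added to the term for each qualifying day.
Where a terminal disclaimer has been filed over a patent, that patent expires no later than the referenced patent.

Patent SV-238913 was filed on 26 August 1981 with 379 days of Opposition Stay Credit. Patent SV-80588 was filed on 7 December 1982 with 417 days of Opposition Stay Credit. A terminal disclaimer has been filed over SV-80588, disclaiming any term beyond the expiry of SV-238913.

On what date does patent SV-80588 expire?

Natural term of SV-80588:
  Base: filing + 20 years → 7 December 2002.
  Opposition Stay Credit: +417 days → 28 January 2004.
Expiry of referenced patent SV-238913:
  Base: filing + 20 years → 26 August 2001.
  Opposition Stay Credit: +379 days → 9 September 2002.
Terminal disclaimer: SV-80588 expires on the earlier of 28 January 2004 and 9 September 2002.

September 9, 2002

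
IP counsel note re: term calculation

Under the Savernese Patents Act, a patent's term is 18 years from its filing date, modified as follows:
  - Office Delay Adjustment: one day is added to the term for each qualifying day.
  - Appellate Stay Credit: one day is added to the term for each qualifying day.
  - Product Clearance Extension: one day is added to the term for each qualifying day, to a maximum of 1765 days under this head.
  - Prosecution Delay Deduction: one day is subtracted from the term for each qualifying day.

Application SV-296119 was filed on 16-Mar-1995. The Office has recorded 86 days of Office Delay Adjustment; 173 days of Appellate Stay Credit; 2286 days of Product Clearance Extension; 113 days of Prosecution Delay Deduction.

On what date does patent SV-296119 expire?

Base term: filing date + 18 years → 16 March 2013.
Office Delay Adjustment: +86 days → 10 June 2013.
Appellate Stay Credit: +173 days → 30 November 2013.
Product Clearance Extension: 2286 days claimed exceeds the 1765-day cap, so +1765 days → 30 September 2018.
Prosecution Delay Deduction: −113 days → 9 June 2018.

June 9, 2018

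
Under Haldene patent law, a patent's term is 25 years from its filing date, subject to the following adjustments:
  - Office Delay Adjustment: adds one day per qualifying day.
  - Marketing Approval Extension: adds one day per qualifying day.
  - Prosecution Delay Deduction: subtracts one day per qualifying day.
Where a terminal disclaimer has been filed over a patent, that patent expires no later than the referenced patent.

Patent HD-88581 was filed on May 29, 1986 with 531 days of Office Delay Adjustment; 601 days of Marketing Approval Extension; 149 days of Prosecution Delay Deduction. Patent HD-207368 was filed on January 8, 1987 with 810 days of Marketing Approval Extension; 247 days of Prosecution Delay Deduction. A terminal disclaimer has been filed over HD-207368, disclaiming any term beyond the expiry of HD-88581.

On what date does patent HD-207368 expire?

Natural term of HD-207368:
  Base: filing + 25 years → 8 January 2012.
  Marketing Approval Extension: +810 days → 28 March 2014.
  Prosecution Delay Deduction: −247 days → 24 July 2013.
Expiry of referenced patent HD-88581:
  Base: filing + 25 years → 29 May 2011.
  Office Delay Adjustment: +531 days → 10 November 2012.
  Marketing Approval Extension: +601 days → 4 July 2014.
  Prosecution Delay Deduction: −149 days → 5 February 2014.
Terminal disclaimer: HD-207368 expires on the earlier of 24 July 2013 and 5 February 2014.

July 24, 2013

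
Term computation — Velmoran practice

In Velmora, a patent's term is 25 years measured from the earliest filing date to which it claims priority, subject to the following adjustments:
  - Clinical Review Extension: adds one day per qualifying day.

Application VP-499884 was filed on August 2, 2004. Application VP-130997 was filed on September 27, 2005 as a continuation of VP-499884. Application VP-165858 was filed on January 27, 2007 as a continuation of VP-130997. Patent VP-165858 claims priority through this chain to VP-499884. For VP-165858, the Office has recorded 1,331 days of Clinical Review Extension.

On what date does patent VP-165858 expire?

March 25, 2033

Earliest priority filing: 2 August 2004.
Base term: 2 August 2004 + 25 years → 2 August 2029.
Clinical Review Extension: +1331 days → 25 March 2033.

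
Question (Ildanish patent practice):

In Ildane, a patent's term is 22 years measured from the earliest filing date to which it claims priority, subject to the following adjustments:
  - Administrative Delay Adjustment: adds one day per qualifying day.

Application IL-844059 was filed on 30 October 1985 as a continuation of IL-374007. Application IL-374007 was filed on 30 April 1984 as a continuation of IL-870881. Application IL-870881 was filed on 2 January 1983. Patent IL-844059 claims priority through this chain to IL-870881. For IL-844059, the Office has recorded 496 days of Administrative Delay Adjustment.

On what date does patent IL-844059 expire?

May 13, 2006

Earliest priority filing: 2 January 1983.
Base term: 2 January 1983 + 22 years → 2 January 2005.
Administrative Delay Adjustment: +496 days → 13 May 2006.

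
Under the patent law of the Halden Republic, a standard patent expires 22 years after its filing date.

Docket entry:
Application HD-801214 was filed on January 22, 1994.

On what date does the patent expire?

January 22, 2016

Filing date + 22 years → 22 January 2016.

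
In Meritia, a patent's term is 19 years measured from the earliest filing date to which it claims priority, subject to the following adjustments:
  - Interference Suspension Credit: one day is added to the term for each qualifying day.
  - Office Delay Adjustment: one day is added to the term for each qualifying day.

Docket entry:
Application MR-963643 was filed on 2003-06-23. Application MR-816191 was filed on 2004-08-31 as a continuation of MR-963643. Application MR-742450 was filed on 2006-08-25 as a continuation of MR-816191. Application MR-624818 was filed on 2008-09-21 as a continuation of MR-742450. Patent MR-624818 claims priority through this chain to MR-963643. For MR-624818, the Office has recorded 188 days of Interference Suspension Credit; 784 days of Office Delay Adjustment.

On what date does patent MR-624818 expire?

February 19, 2025

Earliest priority filing: 23 June 2003.
Base term: 23 June 2003 + 19 years → 23 June 2022.
Interference Suspension Credit: +188 days → 28 December 2022.
Office Delay Adjustment: +784 days → 19 February 2025.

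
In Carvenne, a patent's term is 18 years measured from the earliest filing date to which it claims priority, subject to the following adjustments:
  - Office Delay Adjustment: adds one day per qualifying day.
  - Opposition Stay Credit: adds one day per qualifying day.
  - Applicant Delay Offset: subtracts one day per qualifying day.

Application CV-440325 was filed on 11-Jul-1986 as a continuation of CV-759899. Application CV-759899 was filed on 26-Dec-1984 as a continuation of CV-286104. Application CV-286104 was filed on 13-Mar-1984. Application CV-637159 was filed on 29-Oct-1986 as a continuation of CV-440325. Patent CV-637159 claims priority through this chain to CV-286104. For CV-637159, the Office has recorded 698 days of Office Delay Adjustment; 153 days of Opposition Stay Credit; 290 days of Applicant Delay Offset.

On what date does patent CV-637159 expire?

Earliest priority filing: 13 March 1984.
Base term: 13 March 1984 + 18 years → 13 March 2002.
Office Delay Adjustment: +698 days → 9 February 2004.
Opposition Stay Credit: +153 days → 11 July 2004.
Applicant Delay Offset: −290 days → 25 September 2003.

September 25, 2003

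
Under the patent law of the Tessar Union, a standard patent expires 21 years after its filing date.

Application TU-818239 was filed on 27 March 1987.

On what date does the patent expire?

Filing date + 21 years → 27 March 2008.

March 27, 2008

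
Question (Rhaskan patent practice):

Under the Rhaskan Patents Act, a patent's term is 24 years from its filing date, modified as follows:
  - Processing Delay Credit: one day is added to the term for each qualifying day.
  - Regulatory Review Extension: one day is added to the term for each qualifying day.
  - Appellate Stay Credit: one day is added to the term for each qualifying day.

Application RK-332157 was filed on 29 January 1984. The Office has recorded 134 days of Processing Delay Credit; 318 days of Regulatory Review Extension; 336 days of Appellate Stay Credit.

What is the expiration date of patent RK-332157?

March 27, 2010

Base term: filing date + 24 years → 29 January 2008.
Processing Delay Credit: +134 days → 11 June 2008.
Regulatory Review Extension: +318 days → 25 April 2009.
Appellate Stay Credit: +336 days → 27 March 2010.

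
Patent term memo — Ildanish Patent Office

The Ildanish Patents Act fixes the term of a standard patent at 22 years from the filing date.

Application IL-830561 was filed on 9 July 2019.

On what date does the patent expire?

Filing date + 22 years → 9 July 2041.

2041-07-09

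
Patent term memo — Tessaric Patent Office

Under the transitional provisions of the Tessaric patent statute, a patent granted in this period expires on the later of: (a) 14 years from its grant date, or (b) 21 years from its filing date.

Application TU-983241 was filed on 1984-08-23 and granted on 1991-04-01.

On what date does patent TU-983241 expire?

(a) grant + 14 years → 1 April 2005.
(b) filing + 21 years → 23 August 2005.
Later of the two: 23 August 2005.

2005-08-23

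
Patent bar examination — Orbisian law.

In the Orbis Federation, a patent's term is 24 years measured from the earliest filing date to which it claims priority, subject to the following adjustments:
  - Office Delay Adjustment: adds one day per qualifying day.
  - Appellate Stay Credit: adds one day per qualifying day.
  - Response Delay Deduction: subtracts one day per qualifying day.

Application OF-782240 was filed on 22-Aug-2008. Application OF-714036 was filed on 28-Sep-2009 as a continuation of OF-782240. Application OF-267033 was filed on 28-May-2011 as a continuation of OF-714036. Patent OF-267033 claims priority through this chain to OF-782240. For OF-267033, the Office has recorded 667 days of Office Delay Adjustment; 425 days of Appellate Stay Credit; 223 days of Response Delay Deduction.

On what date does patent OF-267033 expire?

2035-01-08

Earliest priority filing: 22 August 2008.
Base term: 22 August 2008 + 24 years → 22 August 2032.
Office Delay Adjustment: +667 days → 20 June 2034.
Appellate Stay Credit: +425 days → 19 August 2035.
Response Delay Deduction: −223 days → 8 January 2035.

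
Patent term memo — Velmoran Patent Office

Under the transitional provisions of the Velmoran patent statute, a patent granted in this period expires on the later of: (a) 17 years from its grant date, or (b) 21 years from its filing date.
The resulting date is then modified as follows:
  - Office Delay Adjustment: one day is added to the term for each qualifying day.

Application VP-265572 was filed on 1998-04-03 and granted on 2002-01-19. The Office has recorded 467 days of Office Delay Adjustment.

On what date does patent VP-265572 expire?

2020-07-13

(a) grant + 17 years → 19 January 2019.
(b) filing + 21 years → 3 April 2019.
Later of the two: 3 April 2019.
Office Delay Adjustment: +467 days → 13 July 2020.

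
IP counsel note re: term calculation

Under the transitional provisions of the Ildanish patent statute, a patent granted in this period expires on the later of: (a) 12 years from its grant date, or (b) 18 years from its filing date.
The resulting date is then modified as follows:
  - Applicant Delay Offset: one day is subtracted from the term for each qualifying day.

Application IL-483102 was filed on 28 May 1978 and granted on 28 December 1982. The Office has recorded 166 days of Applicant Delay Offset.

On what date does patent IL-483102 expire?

(a) grant + 12 years → 28 December 1994.
(b) filing + 18 years → 28 May 1996.
Later of the two: 28 May 1996.
Applicant Delay Offset: −166 days → 14 December 1995.

December 14, 1995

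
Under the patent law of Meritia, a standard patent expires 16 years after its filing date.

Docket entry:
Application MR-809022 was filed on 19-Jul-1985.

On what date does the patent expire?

Filing date + 16 years → 19 July 2001.

July 19, 2001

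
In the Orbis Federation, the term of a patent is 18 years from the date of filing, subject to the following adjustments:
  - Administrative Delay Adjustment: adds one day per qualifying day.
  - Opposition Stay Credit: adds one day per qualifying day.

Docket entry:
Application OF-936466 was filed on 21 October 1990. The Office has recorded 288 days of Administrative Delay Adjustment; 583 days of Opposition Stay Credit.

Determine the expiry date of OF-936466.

Base term: filing date + 18 years → 21 October 2008.
Administrative Delay Adjustment: +288 days → 5 August 2009.
Opposition Stay Credit: +583 days → 11 March 2011.

March 11, 2011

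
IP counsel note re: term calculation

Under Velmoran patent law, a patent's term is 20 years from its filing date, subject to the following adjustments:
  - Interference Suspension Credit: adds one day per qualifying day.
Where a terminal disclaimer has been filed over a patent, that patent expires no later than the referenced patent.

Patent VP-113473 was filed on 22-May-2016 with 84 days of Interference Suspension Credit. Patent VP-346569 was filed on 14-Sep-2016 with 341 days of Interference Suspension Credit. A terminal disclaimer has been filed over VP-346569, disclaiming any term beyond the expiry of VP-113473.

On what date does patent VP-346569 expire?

Natural term of VP-346569:
  Base: filing + 20 years → 14 September 2036.
  Interference Suspension Credit: +341 days → 21 August 2037.
Expiry of referenced patent VP-113473:
  Base: filing + 20 years → 22 May 2036.
  Interference Suspension Credit: +84 days → 14 August 2036.
Terminal disclaimer: VP-346569 expires on the earlier of 21 August 2037 and 14 August 2036.

August 14, 2036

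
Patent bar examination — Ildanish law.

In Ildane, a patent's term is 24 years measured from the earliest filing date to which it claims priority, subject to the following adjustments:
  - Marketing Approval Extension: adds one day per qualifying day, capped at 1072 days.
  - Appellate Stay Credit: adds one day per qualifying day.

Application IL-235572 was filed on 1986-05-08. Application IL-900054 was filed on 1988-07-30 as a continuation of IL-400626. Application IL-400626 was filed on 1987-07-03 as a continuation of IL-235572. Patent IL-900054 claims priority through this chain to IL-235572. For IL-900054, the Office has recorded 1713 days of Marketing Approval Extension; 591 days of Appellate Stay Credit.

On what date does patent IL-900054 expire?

2014-11-26

Earliest priority filing: 8 May 1986.
Base term: 8 May 1986 + 24 years → 8 May 2010.
Marketing Approval Extension: 1713 days claimed exceeds the 1072-day cap, so +1072 days → 14 April 2013.
Appellate Stay Credit: +591 days → 26 November 2014.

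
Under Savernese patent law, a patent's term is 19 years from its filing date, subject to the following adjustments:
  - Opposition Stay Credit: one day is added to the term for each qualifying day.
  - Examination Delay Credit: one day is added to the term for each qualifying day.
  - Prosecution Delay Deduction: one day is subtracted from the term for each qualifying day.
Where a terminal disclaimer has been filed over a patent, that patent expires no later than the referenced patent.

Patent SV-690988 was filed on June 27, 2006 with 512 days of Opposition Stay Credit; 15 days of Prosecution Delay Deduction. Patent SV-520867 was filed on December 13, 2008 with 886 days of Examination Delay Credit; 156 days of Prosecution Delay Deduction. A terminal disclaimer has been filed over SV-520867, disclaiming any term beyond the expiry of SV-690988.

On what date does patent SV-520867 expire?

Natural term of SV-520867:
  Base: filing + 19 years → 13 December 2027.
  Examination Delay Credit: +886 days → 17 May 2030.
  Prosecution Delay Deduction: −156 days → 12 December 2029.
Expiry of referenced patent SV-690988:
  Base: filing + 19 years → 27 June 2025.
  Opposition Stay Credit: +512 days → 21 November 2026.
  Prosecution Delay Deduction: −15 days → 6 November 2026.
Terminal disclaimer: SV-520867 expires on the earlier of 12 December 2029 and 6 November 2026.

November 6, 2026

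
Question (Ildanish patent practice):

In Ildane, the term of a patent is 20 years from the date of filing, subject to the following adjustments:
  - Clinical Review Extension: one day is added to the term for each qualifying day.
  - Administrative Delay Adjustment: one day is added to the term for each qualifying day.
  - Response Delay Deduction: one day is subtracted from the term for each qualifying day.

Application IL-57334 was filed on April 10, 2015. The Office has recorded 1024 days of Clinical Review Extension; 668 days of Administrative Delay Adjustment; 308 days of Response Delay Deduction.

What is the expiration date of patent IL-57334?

January 23, 2039

Base term: filing date + 20 years → 10 April 2035.
Clinical Review Extension: +1024 days → 28 January 2038.
Administrative Delay Adjustment: +668 days → 27 November 2039.
Response Delay Deduction: −308 days → 23 January 2039.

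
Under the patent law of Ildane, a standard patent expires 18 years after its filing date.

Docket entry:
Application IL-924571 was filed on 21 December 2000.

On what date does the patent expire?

December 21, 2018

Filing date + 18 years → 21 December 2018.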